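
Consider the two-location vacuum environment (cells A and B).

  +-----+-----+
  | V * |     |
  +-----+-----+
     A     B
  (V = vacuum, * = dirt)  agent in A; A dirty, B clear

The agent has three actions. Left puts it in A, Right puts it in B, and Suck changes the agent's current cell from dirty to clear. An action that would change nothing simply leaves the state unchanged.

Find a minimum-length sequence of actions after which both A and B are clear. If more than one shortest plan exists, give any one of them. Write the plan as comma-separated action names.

t=1 Suck ⇒ (A; A:clear, B:clear)
min 1: A is dirty, one Suck

Suck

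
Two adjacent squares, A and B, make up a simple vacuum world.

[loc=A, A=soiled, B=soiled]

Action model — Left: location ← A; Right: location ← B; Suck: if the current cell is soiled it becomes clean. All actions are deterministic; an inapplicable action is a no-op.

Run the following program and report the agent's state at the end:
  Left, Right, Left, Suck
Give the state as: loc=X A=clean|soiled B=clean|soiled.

loc=A A=clean B=soiled

t=1 Left ⇒ loc=A A=soiled B=soiled
t=2 Right ⇒ loc=B A=soiled B=soiled
t=3 Left ⇒ loc=A A=soiled B=soiled
t=4 Suck ⇒ loc=A A=clean B=soiled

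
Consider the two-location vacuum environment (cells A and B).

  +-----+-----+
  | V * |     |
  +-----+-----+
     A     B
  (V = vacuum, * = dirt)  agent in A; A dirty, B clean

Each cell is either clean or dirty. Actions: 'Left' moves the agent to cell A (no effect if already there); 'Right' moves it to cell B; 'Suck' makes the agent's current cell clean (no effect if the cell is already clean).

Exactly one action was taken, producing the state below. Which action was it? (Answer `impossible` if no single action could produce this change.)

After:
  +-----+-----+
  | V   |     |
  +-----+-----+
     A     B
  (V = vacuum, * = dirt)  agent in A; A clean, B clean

Suck

try  Left: <A|dirty|clean>
try Right: <B|dirty|clean>
try  Suck: <A|clean|clean>  ← match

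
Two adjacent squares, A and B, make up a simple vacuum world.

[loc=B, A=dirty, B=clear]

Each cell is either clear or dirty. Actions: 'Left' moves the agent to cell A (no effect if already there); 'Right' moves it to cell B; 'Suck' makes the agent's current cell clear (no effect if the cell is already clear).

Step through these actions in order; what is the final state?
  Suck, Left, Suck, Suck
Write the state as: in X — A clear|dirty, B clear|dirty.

in A — A clear, B clear

Suck (#1): in B — A dirty, B clear
Left (#2): in A — A dirty, B clear
Suck (#3): in A — A clear, B clear
Suck (#4): in A — A clear, B clear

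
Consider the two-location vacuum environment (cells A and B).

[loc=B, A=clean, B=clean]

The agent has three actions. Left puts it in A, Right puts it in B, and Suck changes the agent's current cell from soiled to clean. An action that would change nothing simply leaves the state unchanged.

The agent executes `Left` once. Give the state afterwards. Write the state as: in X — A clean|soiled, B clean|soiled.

in A — A clean, B clean

start: in B — A clean, B clean
[1] after Left: in A — A clean, B clean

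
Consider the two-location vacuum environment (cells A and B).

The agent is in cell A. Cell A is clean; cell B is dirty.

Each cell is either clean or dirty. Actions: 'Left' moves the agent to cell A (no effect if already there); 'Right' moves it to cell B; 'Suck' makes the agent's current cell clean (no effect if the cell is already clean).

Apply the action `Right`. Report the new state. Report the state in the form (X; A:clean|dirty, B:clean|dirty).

start: (A; A:clean, B:dirty)
step 1/1 (Right): (B; A:clean, B:dirty)

(B; A:clean, B:dirty)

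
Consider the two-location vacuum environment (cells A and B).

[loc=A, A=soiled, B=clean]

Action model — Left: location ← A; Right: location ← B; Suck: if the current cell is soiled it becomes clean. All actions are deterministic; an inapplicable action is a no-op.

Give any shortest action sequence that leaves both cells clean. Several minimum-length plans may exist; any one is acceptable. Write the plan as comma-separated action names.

Suck

[1] after Suck: loc=A A=clean B=clean
min 1: A is soiled, one Suck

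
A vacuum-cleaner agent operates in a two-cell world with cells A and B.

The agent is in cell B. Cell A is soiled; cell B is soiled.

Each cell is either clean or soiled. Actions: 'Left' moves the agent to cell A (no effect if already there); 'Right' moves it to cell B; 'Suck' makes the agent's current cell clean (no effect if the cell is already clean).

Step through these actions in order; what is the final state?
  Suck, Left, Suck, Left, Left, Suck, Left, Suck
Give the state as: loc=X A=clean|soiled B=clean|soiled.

loc=A A=clean B=clean

[1] after Suck: loc=B A=soiled B=clean
[2] after Left: loc=A A=soiled B=clean
[3] after Suck: loc=A A=clean B=clean
[4] after Left: loc=A A=clean B=clean
[5] after Left: loc=A A=clean B=clean
[6] after Suck: loc=A A=clean B=clean
[7] after Left: loc=A A=clean B=clean
[8] after Suck: loc=A A=clean B=clean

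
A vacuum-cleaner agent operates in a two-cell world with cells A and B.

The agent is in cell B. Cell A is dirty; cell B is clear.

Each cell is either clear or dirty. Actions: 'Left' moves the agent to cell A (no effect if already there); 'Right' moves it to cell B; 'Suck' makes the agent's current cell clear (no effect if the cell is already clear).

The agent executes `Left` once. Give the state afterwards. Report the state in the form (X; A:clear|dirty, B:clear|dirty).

start: (B; A:dirty, B:clear)
step 1/1 (Left): (A; A:dirty, B:clear)

(A; A:dirty, B:clear)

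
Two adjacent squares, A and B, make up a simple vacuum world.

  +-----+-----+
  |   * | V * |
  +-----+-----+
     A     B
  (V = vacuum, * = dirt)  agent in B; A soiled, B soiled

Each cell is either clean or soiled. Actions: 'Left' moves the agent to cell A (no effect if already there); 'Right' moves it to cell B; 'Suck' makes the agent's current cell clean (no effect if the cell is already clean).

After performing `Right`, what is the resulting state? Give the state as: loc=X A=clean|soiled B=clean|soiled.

start: loc=B A=soiled B=soiled
1. Right → loc=B A=soiled B=soiled

loc=B A=soiled B=soiled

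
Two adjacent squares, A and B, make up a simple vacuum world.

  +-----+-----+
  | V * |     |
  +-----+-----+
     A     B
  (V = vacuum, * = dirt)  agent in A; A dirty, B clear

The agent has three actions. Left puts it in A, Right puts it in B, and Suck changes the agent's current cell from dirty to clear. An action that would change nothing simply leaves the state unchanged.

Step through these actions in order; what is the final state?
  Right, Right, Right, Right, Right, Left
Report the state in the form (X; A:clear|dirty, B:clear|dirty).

1. Right → (B; A:dirty, B:clear)
2. Right → (B; A:dirty, B:clear)
3. Right → (B; A:dirty, B:clear)
4. Right → (B; A:dirty, B:clear)
5. Right → (B; A:dirty, B:clear)
6. Left → (A; A:dirty, B:clear)

(A; A:dirty, B:clear)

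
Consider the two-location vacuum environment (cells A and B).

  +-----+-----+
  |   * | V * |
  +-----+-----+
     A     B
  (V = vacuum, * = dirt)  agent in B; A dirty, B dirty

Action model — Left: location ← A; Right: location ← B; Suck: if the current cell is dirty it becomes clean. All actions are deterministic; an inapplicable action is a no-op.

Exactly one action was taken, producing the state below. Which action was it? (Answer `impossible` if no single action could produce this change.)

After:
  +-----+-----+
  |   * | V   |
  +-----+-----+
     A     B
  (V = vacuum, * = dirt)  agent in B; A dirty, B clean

Suck

try  Left: in A — A dirty, B dirty
try Right: in B — A dirty, B dirty
try  Suck: in B — A dirty, B clean  ← match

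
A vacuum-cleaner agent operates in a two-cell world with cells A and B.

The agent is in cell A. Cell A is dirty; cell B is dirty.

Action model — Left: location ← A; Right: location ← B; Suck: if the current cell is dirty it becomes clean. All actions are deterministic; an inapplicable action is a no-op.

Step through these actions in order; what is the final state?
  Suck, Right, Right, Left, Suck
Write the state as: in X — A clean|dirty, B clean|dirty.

[1] after Suck: in A — A clean, B dirty
[2] after Right: in B — A clean, B dirty
[3] after Right: in B — A clean, B dirty
[4] after Left: in A — A clean, B dirty
[5] after Suck: in A — A clean, B dirty

in A — A clean, B dirty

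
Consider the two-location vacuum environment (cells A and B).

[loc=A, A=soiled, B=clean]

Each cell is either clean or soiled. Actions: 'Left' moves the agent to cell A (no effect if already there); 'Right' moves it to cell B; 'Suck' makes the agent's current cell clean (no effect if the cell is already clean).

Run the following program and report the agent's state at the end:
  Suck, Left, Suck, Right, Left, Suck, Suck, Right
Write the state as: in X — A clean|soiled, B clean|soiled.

in B — A clean, B clean

Suck (#1): in A — A clean, B clean
Left (#2): in A — A clean, B clean
Suck (#3): in A — A clean, B clean
Right (#4): in B — A clean, B clean
Left (#5): in A — A clean, B clean
Suck (#6): in A — A clean, B clean
Suck (#7): in A — A clean, B clean
Right (#8): in B — A clean, B clean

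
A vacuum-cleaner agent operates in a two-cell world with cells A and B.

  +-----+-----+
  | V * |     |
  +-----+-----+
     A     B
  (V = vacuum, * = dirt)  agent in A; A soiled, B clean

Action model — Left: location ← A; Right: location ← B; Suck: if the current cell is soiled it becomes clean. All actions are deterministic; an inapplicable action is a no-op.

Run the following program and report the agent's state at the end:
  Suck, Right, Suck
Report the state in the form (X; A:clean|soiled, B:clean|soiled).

(B; A:clean, B:clean)

1. Suck → (A; A:clean, B:clean)
2. Right → (B; A:clean, B:clean)
3. Suck → (B; A:clean, B:clean)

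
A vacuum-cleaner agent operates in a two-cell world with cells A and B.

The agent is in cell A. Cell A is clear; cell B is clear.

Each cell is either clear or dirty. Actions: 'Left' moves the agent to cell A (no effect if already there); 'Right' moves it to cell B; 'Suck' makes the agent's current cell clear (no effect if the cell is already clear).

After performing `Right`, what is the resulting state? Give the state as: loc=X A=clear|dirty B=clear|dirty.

loc=B A=clear B=clear

start: loc=A A=clear B=clear
step 1/1 (Right): loc=B A=clear B=clear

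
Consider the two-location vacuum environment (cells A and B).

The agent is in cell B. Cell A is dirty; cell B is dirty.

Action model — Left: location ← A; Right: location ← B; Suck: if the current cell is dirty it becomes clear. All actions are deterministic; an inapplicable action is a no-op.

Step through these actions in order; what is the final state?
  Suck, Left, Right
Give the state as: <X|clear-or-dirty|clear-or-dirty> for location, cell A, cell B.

<B|dirty|clear>

step 1/3 (Suck): <B|dirty|clear>
step 2/3 (Left): <A|dirty|clear>
step 3/3 (Right): <B|dirty|clear>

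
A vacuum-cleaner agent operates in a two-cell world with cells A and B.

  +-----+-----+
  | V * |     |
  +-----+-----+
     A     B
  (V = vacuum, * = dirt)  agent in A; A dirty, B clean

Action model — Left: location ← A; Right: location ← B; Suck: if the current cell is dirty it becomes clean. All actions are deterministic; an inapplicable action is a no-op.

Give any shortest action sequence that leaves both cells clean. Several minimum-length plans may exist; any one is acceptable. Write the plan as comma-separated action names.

Suck

[1] after Suck: <A|clean|clean>
min 1: A is dirty, one Suck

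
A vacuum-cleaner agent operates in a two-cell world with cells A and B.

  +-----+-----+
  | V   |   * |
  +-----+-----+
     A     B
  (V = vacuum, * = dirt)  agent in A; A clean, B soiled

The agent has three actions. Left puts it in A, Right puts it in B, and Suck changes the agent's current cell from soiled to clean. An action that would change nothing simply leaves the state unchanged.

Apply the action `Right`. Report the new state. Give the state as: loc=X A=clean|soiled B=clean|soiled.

loc=B A=clean B=soiled

start: loc=A A=clean B=soiled
[1] after Right: loc=B A=clean B=soiled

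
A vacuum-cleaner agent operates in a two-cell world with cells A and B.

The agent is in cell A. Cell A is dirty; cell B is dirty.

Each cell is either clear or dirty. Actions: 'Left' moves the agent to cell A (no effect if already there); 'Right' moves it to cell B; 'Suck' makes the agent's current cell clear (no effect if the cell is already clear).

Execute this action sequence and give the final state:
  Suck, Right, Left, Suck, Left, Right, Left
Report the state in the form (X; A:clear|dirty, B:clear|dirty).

(A; A:clear, B:dirty)

step 1/7 (Suck): (A; A:clear, B:dirty)
step 2/7 (Right): (B; A:clear, B:dirty)
step 3/7 (Left): (A; A:clear, B:dirty)
step 4/7 (Suck): (A; A:clear, B:dirty)
step 5/7 (Left): (A; A:clear, B:dirty)
step 6/7 (Right): (B; A:clear, B:dirty)
step 7/7 (Left): (A; A:clear, B:dirty)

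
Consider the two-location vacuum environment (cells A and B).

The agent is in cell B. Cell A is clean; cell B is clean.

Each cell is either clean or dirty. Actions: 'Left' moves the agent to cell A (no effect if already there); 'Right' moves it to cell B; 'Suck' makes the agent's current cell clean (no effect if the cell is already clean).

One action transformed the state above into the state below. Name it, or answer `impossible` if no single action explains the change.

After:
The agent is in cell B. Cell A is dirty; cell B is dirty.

impossible

try  Left: loc=A A=clean B=clean
try Right: loc=B A=clean B=clean
try  Suck: loc=B A=clean B=clean
no single action produces the after-state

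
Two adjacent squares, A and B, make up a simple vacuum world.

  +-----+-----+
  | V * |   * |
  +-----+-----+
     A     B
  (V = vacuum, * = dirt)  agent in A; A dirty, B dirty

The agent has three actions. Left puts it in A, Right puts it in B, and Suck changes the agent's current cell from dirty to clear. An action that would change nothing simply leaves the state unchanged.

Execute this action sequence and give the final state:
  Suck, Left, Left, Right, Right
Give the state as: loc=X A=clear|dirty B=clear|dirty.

1) do Suck; now loc=A A=clear B=dirty
2) do Left; now loc=A A=clear B=dirty
3) do Left; now loc=A A=clear B=dirty
4) do Right; now loc=B A=clear B=dirty
5) do Right; now loc=B A=clear B=dirty

loc=B A=clear B=dirty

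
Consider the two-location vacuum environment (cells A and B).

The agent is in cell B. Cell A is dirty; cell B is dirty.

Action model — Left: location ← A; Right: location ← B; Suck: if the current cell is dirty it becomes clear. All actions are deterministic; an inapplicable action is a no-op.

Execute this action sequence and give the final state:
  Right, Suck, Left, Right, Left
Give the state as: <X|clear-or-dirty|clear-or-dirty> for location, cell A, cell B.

1. Right → <B|dirty|dirty>
2. Suck → <B|dirty|clear>
3. Left → <A|dirty|clear>
4. Right → <B|dirty|clear>
5. Left → <A|dirty|clear>

<A|dirty|clear>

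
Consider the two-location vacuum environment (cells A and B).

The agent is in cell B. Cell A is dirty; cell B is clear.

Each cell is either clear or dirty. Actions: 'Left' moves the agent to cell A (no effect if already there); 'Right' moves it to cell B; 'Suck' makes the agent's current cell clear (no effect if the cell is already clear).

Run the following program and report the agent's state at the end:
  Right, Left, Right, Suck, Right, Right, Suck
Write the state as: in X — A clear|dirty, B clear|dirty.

in B — A dirty, B clear

[1] after Right: in B — A dirty, B clear
[2] after Left: in A — A dirty, B clear
[3] after Right: in B — A dirty, B clear
[4] after Suck: in B — A dirty, B clear
[5] after Right: in B — A dirty, B clear
[6] after Right: in B — A dirty, B clear
[7] after Suck: in B — A dirty, B clear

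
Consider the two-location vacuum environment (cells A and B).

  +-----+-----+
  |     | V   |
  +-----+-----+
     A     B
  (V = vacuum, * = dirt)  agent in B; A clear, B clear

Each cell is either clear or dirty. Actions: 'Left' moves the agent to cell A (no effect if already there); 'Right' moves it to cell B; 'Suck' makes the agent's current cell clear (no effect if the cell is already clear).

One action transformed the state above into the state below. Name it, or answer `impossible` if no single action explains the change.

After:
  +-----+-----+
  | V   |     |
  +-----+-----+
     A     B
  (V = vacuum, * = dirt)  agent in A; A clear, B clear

Left

try  Left: in A — A clear, B clear  ← match
try Right: in B — A clear, B clear
try  Suck: in B — A clear, B clear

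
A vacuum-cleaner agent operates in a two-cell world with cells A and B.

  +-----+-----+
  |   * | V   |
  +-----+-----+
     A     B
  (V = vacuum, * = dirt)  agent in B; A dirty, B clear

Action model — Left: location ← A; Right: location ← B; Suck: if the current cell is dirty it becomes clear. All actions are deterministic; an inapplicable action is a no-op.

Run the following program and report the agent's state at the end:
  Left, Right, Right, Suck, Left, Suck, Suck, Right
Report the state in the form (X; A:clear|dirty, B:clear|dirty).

(B; A:clear, B:clear)

step 1/8 (Left): (A; A:dirty, B:clear)
step 2/8 (Right): (B; A:dirty, B:clear)
step 3/8 (Right): (B; A:dirty, B:clear)
step 4/8 (Suck): (B; A:dirty, B:clear)
step 5/8 (Left): (A; A:dirty, B:clear)
step 6/8 (Suck): (A; A:clear, B:clear)
step 7/8 (Suck): (A; A:clear, B:clear)
step 8/8 (Right): (B; A:clear, B:clear)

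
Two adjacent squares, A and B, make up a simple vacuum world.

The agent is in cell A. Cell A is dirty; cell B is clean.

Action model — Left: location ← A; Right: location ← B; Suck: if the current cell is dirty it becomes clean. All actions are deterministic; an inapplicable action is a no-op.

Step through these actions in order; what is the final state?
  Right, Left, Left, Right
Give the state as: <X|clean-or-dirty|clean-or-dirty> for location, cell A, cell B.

[1] after Right: <B|dirty|clean>
[2] after Left: <A|dirty|clean>
[3] after Left: <A|dirty|clean>
[4] after Right: <B|dirty|clean>

<B|dirty|clean>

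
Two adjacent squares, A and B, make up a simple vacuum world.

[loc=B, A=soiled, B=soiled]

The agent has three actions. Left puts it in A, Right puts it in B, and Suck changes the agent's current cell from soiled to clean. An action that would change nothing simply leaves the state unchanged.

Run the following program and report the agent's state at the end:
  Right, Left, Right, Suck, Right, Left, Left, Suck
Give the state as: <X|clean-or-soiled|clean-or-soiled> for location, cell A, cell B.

Right (#1): <B|soiled|soiled>
Left (#2): <A|soiled|soiled>
Right (#3): <B|soiled|soiled>
Suck (#4): <B|soiled|clean>
Right (#5): <B|soiled|clean>
Left (#6): <A|soiled|clean>
Left (#7): <A|soiled|clean>
Suck (#8): <A|clean|clean>

<A|clean|clean>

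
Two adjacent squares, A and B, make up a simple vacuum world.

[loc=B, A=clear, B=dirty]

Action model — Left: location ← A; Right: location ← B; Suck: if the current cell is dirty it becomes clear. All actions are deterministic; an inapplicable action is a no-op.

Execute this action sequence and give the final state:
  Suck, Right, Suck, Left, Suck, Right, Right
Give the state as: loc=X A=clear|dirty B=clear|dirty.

loc=B A=clear B=clear

1. Suck → loc=B A=clear B=clear
2. Right → loc=B A=clear B=clear
3. Suck → loc=B A=clear B=clear
4. Left → loc=A A=clear B=clear
5. Suck → loc=A A=clear B=clear
6. Right → loc=B A=clear B=clear
7. Right → loc=B A=clear B=clear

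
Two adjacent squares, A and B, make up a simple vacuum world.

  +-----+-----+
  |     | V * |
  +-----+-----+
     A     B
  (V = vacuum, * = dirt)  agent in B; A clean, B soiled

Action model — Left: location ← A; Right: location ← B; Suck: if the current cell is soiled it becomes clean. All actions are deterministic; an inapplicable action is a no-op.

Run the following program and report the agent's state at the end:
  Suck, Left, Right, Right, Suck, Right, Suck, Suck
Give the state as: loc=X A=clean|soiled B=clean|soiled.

loc=B A=clean B=clean

1) do Suck; now loc=B A=clean B=clean
2) do Left; now loc=A A=clean B=clean
3) do Right; now loc=B A=clean B=clean
4) do Right; now loc=B A=clean B=clean
5) do Suck; now loc=B A=clean B=clean
6) do Right; now loc=B A=clean B=clean
7) do Suck; now loc=B A=clean B=clean
8) do Suck; now loc=B A=clean B=clean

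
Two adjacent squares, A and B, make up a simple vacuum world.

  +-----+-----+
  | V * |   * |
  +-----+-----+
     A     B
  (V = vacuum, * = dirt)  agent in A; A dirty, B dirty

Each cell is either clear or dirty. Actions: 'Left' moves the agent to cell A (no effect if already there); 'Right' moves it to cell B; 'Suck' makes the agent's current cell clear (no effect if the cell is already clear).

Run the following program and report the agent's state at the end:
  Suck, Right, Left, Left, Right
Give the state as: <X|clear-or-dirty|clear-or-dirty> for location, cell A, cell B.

<B|clear|dirty>

Suck (#1): <A|clear|dirty>
Right (#2): <B|clear|dirty>
Left (#3): <A|clear|dirty>
Left (#4): <A|clear|dirty>
Right (#5): <B|clear|dirty>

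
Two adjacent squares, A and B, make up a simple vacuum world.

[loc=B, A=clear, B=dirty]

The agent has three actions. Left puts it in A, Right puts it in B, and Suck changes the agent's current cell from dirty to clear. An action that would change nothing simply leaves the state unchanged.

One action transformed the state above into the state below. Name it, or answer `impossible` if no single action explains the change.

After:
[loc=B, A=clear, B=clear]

try  Left: loc=A A=clear B=dirty
try Right: loc=B A=clear B=dirty
try  Suck: loc=B A=clear B=clear  ← match

Suck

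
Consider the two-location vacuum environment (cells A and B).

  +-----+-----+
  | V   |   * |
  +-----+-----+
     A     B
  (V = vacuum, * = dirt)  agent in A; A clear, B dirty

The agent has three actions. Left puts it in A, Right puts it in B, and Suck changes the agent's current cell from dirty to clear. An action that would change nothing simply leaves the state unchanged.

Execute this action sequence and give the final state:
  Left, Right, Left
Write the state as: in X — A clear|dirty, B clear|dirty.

1. Left → in A — A clear, B dirty
2. Right → in B — A clear, B dirty
3. Left → in A — A clear, B dirty

in A — A clear, B dirty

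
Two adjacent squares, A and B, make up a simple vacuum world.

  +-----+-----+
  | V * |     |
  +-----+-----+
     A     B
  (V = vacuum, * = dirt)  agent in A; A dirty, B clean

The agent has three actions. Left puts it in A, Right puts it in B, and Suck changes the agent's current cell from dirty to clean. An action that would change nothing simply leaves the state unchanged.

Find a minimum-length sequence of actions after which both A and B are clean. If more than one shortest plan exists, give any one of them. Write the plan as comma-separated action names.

Suck

t=1 Suck ⇒ <A|clean|clean>
min 1: A is dirty, one Suck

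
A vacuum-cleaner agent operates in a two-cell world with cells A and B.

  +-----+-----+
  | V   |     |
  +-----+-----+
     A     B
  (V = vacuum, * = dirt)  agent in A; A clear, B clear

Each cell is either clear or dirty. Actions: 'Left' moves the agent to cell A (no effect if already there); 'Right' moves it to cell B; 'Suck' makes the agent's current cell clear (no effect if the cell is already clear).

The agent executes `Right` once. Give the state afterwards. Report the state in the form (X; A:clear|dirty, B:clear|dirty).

(B; A:clear, B:clear)

start: (A; A:clear, B:clear)
t=1 Right ⇒ (B; A:clear, B:clear)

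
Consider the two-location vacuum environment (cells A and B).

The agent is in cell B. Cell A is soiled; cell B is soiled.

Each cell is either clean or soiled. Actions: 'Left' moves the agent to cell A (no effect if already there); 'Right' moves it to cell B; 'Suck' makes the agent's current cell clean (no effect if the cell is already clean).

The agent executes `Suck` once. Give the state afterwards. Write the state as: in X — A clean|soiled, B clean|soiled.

in B — A soiled, B clean

start: in B — A soiled, B soiled
step 1/1 (Suck): in B — A soiled, B clean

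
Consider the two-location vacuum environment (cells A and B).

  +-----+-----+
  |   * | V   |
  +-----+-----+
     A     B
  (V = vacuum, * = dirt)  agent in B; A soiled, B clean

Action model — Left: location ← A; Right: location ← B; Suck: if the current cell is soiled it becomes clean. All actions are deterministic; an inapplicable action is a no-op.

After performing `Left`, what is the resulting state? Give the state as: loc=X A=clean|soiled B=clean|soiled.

start: loc=B A=soiled B=clean
t=1 Left ⇒ loc=A A=soiled B=clean

loc=A A=soiled B=clean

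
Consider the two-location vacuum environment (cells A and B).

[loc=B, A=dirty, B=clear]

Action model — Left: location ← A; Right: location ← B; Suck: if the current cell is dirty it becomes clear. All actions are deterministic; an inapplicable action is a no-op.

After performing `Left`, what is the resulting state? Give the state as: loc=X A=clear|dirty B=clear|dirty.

loc=A A=dirty B=clear

start: loc=B A=dirty B=clear
t=1 Left ⇒ loc=A A=dirty B=clear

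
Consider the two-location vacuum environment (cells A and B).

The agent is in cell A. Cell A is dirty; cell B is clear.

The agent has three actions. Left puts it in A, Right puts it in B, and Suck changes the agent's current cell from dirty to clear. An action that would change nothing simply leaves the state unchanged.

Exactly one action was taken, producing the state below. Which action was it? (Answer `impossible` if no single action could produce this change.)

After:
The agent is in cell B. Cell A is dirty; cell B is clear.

try  Left: (A; A:dirty, B:clear)
try Right: (B; A:dirty, B:clear)  ← match
try  Suck: (A; A:clear, B:clear)

Right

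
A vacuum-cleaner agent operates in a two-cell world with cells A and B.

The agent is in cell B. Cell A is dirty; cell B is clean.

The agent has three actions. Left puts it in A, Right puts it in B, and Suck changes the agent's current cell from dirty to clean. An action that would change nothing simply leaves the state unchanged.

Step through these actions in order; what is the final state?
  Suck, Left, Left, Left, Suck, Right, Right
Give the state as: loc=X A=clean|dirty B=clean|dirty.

loc=B A=clean B=clean

1) do Suck; now loc=B A=dirty B=clean
2) do Left; now loc=A A=dirty B=clean
3) do Left; now loc=A A=dirty B=clean
4) do Left; now loc=A A=dirty B=clean
5) do Suck; now loc=A A=clean B=clean
6) do Right; now loc=B A=clean B=clean
7) do Right; now loc=B A=clean B=clean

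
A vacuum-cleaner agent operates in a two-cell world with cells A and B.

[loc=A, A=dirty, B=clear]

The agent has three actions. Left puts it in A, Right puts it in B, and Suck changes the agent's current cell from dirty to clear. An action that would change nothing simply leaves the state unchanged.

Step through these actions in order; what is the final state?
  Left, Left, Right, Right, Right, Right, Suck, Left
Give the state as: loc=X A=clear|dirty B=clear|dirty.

Left (#1): loc=A A=dirty B=clear
Left (#2): loc=A A=dirty B=clear
Right (#3): loc=B A=dirty B=clear
Right (#4): loc=B A=dirty B=clear
Right (#5): loc=B A=dirty B=clear
Right (#6): loc=B A=dirty B=clear
Suck (#7): loc=B A=dirty B=clear
Left (#8): loc=A A=dirty B=clear

loc=A A=dirty B=clear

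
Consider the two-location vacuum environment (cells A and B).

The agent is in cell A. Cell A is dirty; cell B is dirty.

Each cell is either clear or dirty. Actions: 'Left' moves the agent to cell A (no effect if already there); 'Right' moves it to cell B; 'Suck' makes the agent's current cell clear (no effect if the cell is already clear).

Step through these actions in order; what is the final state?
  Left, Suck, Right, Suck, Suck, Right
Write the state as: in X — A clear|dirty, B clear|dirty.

in B — A clear, B clear

step 1/6 (Left): in A — A dirty, B dirty
step 2/6 (Suck): in A — A clear, B dirty
step 3/6 (Right): in B — A clear, B dirty
step 4/6 (Suck): in B — A clear, B clear
step 5/6 (Suck): in B — A clear, B clear
step 6/6 (Right): in B — A clear, B clear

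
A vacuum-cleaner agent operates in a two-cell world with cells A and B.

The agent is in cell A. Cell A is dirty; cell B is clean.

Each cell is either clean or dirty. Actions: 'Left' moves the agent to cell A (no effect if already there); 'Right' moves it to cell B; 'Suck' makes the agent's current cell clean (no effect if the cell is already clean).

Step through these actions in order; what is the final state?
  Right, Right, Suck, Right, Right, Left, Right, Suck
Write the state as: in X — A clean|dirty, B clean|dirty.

1. Right → in B — A dirty, B clean
2. Right → in B — A dirty, B clean
3. Suck → in B — A dirty, B clean
4. Right → in B — A dirty, B clean
5. Right → in B — A dirty, B clean
6. Left → in A — A dirty, B clean
7. Right → in B — A dirty, B clean
8. Suck → in B — A dirty, B clean

in B — A dirty, B clean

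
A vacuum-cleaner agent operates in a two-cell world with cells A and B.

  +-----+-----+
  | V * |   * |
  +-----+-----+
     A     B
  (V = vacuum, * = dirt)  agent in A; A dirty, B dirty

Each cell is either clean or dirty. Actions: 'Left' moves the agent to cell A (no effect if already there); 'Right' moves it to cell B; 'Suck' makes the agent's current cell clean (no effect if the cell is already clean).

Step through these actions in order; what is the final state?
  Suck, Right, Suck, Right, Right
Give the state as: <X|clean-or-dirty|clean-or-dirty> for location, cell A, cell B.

<B|clean|clean>

Suck (#1): <A|clean|dirty>
Right (#2): <B|clean|dirty>
Suck (#3): <B|clean|clean>
Right (#4): <B|clean|clean>
Right (#5): <B|clean|clean>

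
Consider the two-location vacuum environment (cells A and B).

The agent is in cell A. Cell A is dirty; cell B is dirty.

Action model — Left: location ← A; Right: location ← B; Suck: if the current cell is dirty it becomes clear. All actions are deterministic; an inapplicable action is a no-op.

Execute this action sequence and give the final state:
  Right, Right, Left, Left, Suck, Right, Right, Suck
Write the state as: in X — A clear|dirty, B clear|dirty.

Right (#1): in B — A dirty, B dirty
Right (#2): in B — A dirty, B dirty
Left (#3): in A — A dirty, B dirty
Left (#4): in A — A dirty, B dirty
Suck (#5): in A — A clear, B dirty
Right (#6): in B — A clear, B dirty
Right (#7): in B — A clear, B dirty
Suck (#8): in B — A clear, B clear

in B — A clear, B clear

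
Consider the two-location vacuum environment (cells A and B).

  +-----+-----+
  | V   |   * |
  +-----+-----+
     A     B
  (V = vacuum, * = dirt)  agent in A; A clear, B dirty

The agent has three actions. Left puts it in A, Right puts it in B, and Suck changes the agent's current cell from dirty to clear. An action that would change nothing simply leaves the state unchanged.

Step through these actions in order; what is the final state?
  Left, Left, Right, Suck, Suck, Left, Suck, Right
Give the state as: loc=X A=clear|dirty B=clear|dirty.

1) do Left; now loc=A A=clear B=dirty
2) do Left; now loc=A A=clear B=dirty
3) do Right; now loc=B A=clear B=dirty
4) do Suck; now loc=B A=clear B=clear
5) do Suck; now loc=B A=clear B=clear
6) do Left; now loc=A A=clear B=clear
7) do Suck; now loc=A A=clear B=clear
8) do Right; now loc=B A=clear B=clear

loc=B A=clear B=clear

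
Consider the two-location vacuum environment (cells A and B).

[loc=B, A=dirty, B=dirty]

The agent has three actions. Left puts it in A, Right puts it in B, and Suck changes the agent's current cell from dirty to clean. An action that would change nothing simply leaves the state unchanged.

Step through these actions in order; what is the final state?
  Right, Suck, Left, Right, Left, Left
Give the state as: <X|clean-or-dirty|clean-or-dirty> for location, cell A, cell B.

<A|dirty|clean>

1. Right → <B|dirty|dirty>
2. Suck → <B|dirty|clean>
3. Left → <A|dirty|clean>
4. Right → <B|dirty|clean>
5. Left → <A|dirty|clean>
6. Left → <A|dirty|clean>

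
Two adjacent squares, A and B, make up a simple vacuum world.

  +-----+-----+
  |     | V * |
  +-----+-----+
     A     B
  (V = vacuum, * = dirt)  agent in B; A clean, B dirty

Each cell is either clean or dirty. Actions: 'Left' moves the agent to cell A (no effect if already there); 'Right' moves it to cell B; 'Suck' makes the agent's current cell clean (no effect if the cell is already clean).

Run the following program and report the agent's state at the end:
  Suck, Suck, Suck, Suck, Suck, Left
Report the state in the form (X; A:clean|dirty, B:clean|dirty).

(A; A:clean, B:clean)

1) do Suck; now (B; A:clean, B:clean)
2) do Suck; now (B; A:clean, B:clean)
3) do Suck; now (B; A:clean, B:clean)
4) do Suck; now (B; A:clean, B:clean)
5) do Suck; now (B; A:clean, B:clean)
6) do Left; now (A; A:clean, B:clean)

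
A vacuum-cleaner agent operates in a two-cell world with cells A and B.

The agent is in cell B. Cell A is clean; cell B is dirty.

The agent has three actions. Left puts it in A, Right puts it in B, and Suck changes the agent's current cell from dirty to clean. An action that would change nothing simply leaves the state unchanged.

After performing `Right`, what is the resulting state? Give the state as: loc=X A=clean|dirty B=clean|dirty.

loc=B A=clean B=dirty

start: loc=B A=clean B=dirty
[1] after Right: loc=B A=clean B=dirty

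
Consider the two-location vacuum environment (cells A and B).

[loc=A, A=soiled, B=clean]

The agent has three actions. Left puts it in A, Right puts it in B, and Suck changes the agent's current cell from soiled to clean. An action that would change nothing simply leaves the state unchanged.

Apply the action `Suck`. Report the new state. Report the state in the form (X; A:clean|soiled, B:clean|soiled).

(A; A:clean, B:clean)

start: (A; A:soiled, B:clean)
Suck (#1): (A; A:clean, B:clean)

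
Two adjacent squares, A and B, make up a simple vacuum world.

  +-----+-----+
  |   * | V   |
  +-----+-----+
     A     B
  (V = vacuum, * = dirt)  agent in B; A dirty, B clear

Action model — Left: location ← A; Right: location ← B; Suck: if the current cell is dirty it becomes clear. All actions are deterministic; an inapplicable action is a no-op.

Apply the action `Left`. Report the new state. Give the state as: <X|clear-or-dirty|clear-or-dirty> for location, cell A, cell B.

<A|dirty|clear>

start: <B|dirty|clear>
t=1 Left ⇒ <A|dirty|clear>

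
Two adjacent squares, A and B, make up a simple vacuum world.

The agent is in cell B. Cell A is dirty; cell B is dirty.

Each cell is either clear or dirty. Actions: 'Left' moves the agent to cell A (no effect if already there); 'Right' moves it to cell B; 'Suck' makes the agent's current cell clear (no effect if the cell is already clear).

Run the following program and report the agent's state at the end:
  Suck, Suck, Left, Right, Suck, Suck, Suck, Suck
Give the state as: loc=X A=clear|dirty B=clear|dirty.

t=1 Suck ⇒ loc=B A=dirty B=clear
t=2 Suck ⇒ loc=B A=dirty B=clear
t=3 Left ⇒ loc=A A=dirty B=clear
t=4 Right ⇒ loc=B A=dirty B=clear
t=5 Suck ⇒ loc=B A=dirty B=clear
t=6 Suck ⇒ loc=B A=dirty B=clear
t=7 Suck ⇒ loc=B A=dirty B=clear
t=8 Suck ⇒ loc=B A=dirty B=clear

loc=B A=dirty B=clear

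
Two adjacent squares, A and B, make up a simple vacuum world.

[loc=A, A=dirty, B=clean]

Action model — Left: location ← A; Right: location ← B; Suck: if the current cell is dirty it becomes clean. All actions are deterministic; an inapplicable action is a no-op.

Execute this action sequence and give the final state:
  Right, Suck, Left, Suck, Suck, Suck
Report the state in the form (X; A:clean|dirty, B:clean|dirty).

(A; A:clean, B:clean)

Right (#1): (B; A:dirty, B:clean)
Suck (#2): (B; A:dirty, B:clean)
Left (#3): (A; A:dirty, B:clean)
Suck (#4): (A; A:clean, B:clean)
Suck (#5): (A; A:clean, B:clean)
Suck (#6): (A; A:clean, B:clean)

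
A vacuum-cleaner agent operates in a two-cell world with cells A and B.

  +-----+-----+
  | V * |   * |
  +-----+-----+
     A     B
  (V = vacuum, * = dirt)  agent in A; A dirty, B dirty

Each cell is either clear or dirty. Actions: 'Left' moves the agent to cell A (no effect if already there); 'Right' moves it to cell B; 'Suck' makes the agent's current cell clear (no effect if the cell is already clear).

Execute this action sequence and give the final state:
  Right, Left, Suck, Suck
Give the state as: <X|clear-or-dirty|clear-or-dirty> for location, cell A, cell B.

1. Right → <B|dirty|dirty>
2. Left → <A|dirty|dirty>
3. Suck → <A|clear|dirty>
4. Suck → <A|clear|dirty>

<A|clear|dirty>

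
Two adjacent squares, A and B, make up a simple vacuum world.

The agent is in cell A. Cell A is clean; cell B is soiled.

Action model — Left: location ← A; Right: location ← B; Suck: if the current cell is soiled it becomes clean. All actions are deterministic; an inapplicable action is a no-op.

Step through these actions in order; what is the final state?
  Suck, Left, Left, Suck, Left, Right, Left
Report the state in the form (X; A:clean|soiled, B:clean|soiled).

(A; A:clean, B:soiled)

[1] after Suck: (A; A:clean, B:soiled)
[2] after Left: (A; A:clean, B:soiled)
[3] after Left: (A; A:clean, B:soiled)
[4] after Suck: (A; A:clean, B:soiled)
[5] after Left: (A; A:clean, B:soiled)
[6] after Right: (B; A:clean, B:soiled)
[7] after Left: (A; A:clean, B:soiled)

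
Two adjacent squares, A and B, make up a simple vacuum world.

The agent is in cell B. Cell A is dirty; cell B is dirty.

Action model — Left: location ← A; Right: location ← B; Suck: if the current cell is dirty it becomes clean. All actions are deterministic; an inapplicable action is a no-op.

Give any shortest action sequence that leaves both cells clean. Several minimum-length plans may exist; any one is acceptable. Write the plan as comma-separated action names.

Suck, Left, Suck

1) do Suck; now <B|dirty|clean>
2) do Left; now <A|dirty|clean>
3) do Suck; now <A|clean|clean>
min 3: Suck B + move + Suck A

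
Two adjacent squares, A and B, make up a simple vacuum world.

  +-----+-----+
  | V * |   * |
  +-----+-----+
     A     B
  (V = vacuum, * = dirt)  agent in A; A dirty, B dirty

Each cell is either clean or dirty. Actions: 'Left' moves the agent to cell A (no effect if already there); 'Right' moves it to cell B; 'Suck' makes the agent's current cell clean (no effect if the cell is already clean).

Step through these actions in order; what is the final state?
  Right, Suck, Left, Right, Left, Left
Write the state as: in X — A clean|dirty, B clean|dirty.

Right (#1): in B — A dirty, B dirty
Suck (#2): in B — A dirty, B clean
Left (#3): in A — A dirty, B clean
Right (#4): in B — A dirty, B clean
Left (#5): in A — A dirty, B clean
Left (#6): in A — A dirty, B clean

in A — A dirty, B clean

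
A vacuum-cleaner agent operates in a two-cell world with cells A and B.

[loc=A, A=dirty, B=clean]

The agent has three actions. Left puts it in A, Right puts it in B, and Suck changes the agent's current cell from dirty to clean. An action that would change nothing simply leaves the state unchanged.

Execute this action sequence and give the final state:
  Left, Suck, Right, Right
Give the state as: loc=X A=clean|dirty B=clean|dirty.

loc=B A=clean B=clean

t=1 Left ⇒ loc=A A=dirty B=clean
t=2 Suck ⇒ loc=A A=clean B=clean
t=3 Right ⇒ loc=B A=clean B=clean
t=4 Right ⇒ loc=B A=clean B=clean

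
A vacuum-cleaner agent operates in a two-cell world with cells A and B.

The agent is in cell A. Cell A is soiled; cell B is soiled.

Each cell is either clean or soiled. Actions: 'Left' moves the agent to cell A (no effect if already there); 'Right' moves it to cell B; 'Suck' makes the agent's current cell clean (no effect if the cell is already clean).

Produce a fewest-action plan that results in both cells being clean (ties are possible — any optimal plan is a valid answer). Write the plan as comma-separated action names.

Suck, Right, Suck

1) do Suck; now loc=A A=clean B=soiled
2) do Right; now loc=B A=clean B=soiled
3) do Suck; now loc=B A=clean B=clean
min 3: Suck A + move + Suck B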